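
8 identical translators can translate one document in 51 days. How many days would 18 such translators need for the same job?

68/3 days

Total work is 8·51 = 408 translator-days.
With 18 translators: 408/18 = 68/3 days.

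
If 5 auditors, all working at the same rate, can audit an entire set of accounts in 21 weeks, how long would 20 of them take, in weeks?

Total work is 5·21 = 105 auditor-weeks.
With 20 auditors: 105/20 = 21/4 weeks.

21/4 weeks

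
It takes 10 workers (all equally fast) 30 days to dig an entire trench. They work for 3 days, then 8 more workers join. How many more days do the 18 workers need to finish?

One worker does 1/300 of the job per day.
After 3 days with 10 workers, 1/10 is done (9/10 left).
With 18 workers the rate is 18/300 = 3/50, so the rest takes 9/10 ÷ 3/50 = 15 days.

15 days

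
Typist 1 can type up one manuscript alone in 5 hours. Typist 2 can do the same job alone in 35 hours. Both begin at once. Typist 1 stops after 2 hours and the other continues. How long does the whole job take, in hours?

In the first 2 hours the combined rate is 8/35, so 16/35 of the job is done, leaving 19/35.
After typist 1 leaves the rate is 1/35 per hour; the remaining 19/35 takes 19 hours.
Total = 2 + 19 = 21 hours.

21 hours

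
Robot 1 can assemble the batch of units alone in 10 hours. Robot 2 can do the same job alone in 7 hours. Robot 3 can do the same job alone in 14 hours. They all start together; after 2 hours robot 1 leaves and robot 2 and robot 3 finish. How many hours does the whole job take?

56/15 hours

In the first 2 hours the combined rate is 11/35, so 22/35 of the job is done, leaving 13/35.
After robot 1 leaves the rate is 3/14 per hour; the remaining 13/35 takes 26/15 hours.
Total = 2 + 26/15 = 56/15 hours.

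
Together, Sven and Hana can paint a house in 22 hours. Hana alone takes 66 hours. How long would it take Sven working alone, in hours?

Combined rate is 1/22 per hour.
Known contribution: 1/66 per hour.
So Sven's rate is 1/22 − 1/66 = 1/33, meaning 33 hours alone.

33 hours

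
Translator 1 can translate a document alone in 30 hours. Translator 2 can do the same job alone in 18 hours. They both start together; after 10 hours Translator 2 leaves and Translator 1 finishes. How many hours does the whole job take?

In the first 10 hours the combined rate is 4/45, so 8/9 of the job is done, leaving 1/9.
After Translator 2 leaves the rate is 1/30 per hour; the remaining 1/9 takes 10/3 hours.
Total = 10 + 10/3 = 40/3 hours.

40/3 hours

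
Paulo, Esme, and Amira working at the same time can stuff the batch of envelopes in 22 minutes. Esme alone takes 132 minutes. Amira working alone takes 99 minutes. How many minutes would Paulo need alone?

36 minutes

Combined rate is 1/22 per minute.
Known contribution: 1/132 + 1/99 = (3 + 4)/396 = 7/396 per minute.
So Paulo's rate is 1/22 − 7/396 = 1/36, meaning 36 minutes alone.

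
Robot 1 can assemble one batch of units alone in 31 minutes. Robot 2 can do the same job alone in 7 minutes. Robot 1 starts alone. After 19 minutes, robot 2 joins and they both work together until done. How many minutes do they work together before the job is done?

In the first 19 minutes robot 1 alone does 19/31 of the job, leaving 12/31.
Once everyone is working, combined rate: 1/31 + 1/7 = (7 + 31)/217 = 38/217 per minute.
Remaining 12/31 at 38/217 per minute takes 42/19 minutes.

42/19 minutes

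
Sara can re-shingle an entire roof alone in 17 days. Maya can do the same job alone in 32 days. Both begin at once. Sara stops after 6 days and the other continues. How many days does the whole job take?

In the first 6 days the combined rate is 49/544, so 147/272 of the job is done, leaving 125/272.
After Sara leaves the rate is 1/32 per day; the remaining 125/272 takes 250/17 days.
Total = 6 + 250/17 = 352/17 days.

352/17 days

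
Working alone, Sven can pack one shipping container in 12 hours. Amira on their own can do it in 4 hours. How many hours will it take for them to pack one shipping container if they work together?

Combined rate: 1/12 + 1/4 = (1 + 3)/12 = 4/12 = 1/3 per hour.
Time = 1 ÷ (1/3) = 3 hours.

3 hours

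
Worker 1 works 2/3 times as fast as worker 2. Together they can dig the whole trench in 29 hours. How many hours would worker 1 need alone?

145/2 hours

Let worker 2's rate be r; then worker 1's rate is (2/3)r, so together (2/3 + 1)r = (5/3)r = 1/29.
Thus r = 3/145 per hour.
Worker 2 alone: 145/3 hours; worker 1 alone: 145/2 hours.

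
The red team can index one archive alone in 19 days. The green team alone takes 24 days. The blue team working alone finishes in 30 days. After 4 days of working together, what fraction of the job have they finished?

97/190

Combined rate: 1/19 + 1/24 + 1/30 = (120 + 95 + 76)/2280 = 291/2280 = 97/760 per day.
In 4 days they complete 4·97/760 = 97/190 of the job.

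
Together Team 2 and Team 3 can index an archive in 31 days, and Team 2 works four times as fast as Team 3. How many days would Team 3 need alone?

155 days

Let Team 3's rate be r; then Team 2's rate is 4r, so together (4 + 1)r = 5r = 1/31.
Thus r = 1/155 per day.
Team 3 alone: 155 days; Team 2 alone: 155/4 days.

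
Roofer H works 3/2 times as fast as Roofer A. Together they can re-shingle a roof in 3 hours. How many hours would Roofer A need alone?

Let Roofer A's rate be r; then Roofer H's rate is (3/2)r, so together (3/2 + 1)r = (5/2)r = 1/3.
Thus r = 2/15 per hour.
Roofer A alone: 15/2 hours; Roofer H alone: 5 hours.

15/2 hours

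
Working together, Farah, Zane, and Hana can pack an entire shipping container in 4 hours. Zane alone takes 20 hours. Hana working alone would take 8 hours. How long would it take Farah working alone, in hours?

40/3 hours

Combined rate is 1/4 per hour.
Known contribution: 1/20 + 1/8 = (2 + 5)/40 = 7/40 per hour.
So Farah's rate is 1/4 − 7/40 = 3/40, meaning 40/3 hours alone.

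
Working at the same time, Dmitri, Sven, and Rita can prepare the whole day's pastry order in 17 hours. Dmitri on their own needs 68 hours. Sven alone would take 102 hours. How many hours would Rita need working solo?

204/7 hours

Combined rate is 1/17 per hour.
Known contribution: 1/68 + 1/102 = (3 + 2)/204 = 5/204 per hour.
So Rita's rate is 1/17 − 5/204 = 7/204, meaning 204/7 hours alone.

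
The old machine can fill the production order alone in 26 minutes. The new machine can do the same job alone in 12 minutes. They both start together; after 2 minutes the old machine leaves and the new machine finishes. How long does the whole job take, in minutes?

144/13 minutes

In the first 2 minutes the combined rate is 19/156, so 19/78 of the job is done, leaving 59/78.
After the old machine leaves the rate is 1/12 per minute; the remaining 59/78 takes 118/13 minutes.
Total = 2 + 118/13 = 144/13 minutes.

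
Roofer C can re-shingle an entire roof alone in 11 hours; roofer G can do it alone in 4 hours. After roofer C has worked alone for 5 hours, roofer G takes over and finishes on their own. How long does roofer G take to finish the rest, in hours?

24/11 hours

In 5 hours roofer C does 5/11 of the job, leaving 6/11.
Roofer G works at 1/4 per hour, so finishing takes 6/11 ÷ 1/4 = 24/11 hours.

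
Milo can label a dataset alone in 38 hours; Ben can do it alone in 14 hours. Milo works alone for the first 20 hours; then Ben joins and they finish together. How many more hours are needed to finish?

63/13 hours

In 20 hours Milo does 20/38 = 10/19 of the job, leaving 9/19.
Milo and Ben together work at 13/133 per hour, so finishing takes 9/19 ÷ 13/133 = 63/13 hours.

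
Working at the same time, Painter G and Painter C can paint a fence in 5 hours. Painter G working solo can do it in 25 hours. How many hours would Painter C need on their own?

Combined rate is 1/5 per hour.
Known contribution: 1/25 per hour.
So Painter C's rate is 1/5 − 1/25 = 4/25, meaning 25/4 hours alone.

25/4 hours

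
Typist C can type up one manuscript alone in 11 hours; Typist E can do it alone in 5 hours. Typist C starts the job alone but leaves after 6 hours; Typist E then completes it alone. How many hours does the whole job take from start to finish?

91/11 hours

In 6 hours Typist C does 6/11 of the job, leaving 5/11.
Typist E works at 1/5 per hour, so finishing takes 5/11 ÷ 1/5 = 25/11 hours.
Total time = 6 + 25/11 = 91/11 hours.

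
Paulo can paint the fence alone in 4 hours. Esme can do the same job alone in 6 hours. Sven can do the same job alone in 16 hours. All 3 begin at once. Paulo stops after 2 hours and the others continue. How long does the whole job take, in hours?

24/11 hours

In the first 2 hours the combined rate is 23/48, so 23/24 of the job is done, leaving 1/24.
After Paulo leaves the rate is 11/48 per hour; the remaining 1/24 takes 2/11 hours.
Total = 2 + 2/11 = 24/11 hours.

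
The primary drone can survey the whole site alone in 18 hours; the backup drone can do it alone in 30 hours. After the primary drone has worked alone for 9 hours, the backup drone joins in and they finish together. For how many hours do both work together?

In 9 hours the primary drone does 9/18 = 1/2 of the job, leaving 1/2.
The primary drone and the backup drone together work at 4/45 per hour, so finishing takes 1/2 ÷ 4/45 = 45/8 hours.

45/8 hours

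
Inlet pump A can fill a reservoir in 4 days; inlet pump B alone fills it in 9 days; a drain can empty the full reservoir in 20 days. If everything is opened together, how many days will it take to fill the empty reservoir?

45/14 days

Net rate = 1/4 + 1/9 − 1/20 = (45 + 20 − 9)/180 = 56/180 = 14/45 per day.
Filling time = 1 ÷ (14/45) = 45/14 days.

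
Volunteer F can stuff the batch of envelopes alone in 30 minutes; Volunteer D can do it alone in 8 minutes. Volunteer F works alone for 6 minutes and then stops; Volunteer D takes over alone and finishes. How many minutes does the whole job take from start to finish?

62/5 minutes

In 6 minutes Volunteer F does 6/30 = 1/5 of the job, leaving 4/5.
Volunteer D works at 1/8 per minute, so finishing takes 4/5 ÷ 1/8 = 32/5 minutes.
Total time = 6 + 32/5 = 62/5 minutes.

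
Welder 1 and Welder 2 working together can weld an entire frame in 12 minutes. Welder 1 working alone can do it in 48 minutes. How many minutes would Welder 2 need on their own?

16 minutes

Combined rate is 1/12 per minute.
Known contribution: 1/48 per minute.
So Welder 2's rate is 1/12 − 1/48 = 1/16, meaning 16 minutes alone.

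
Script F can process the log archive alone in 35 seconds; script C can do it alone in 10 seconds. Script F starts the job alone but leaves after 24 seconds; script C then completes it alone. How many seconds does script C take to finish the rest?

22/7 seconds

In 24 seconds script F does 24/35 of the job, leaving 11/35.
Script C works at 1/10 per second, so finishing takes 11/35 ÷ 1/10 = 22/7 seconds.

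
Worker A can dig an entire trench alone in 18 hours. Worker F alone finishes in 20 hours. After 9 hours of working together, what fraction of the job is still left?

Combined rate: 1/18 + 1/20 = (10 + 9)/180 = 19/180 per hour.
In 9 hours they complete 9·19/180 = 19/20 of the job.
So 1/20 remains.

1/20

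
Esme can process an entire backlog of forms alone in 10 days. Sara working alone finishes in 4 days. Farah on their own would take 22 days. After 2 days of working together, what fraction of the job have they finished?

87/110

Combined rate: 1/10 + 1/4 + 1/22 = (22 + 55 + 10)/220 = 87/220 per day.
In 2 days they complete 2·87/220 = 87/110 of the job.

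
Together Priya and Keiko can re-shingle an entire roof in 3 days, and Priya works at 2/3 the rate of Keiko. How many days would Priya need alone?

15/2 days

Let Keiko's rate be r; then Priya's rate is (2/3)r, so together (2/3 + 1)r = (5/3)r = 1/3.
Thus r = 1/5 per day.
Keiko alone: 5 days; Priya alone: 15/2 days.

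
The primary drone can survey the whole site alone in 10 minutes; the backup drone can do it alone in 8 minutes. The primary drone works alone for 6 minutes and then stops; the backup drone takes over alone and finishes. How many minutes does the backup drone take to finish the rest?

16/5 minutes

In 6 minutes the primary drone does 6/10 = 3/5 of the job, leaving 2/5.
The backup drone works at 1/8 per minute, so finishing takes 2/5 ÷ 1/8 = 16/5 minutes.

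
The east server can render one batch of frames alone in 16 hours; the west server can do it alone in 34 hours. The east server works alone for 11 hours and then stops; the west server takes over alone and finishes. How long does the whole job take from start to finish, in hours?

173/8 hours

In 11 hours the east server does 11/16 of the job, leaving 5/16.
The west server works at 1/34 per hour, so finishing takes 5/16 ÷ 1/34 = 85/8 hours.
Total time = 11 + 85/8 = 173/8 hours.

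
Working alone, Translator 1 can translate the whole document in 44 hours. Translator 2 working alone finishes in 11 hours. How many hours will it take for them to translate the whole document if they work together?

44/5 hours

Combined rate: 1/44 + 1/11 = (1 + 4)/44 = 5/44 per hour.
Time = 1 ÷ (5/44) = 44/5 hours.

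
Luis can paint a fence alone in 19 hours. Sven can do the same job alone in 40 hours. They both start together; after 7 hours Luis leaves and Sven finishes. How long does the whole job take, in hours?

480/19 hours

In the first 7 hours the combined rate is 59/760, so 413/760 of the job is done, leaving 347/760.
After Luis leaves the rate is 1/40 per hour; the remaining 347/760 takes 347/19 hours.
Total = 7 + 347/19 = 480/19 hours.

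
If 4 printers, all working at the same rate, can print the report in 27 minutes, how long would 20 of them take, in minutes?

27/5 minutes

Total work is 4·27 = 108 printer-minutes.
With 20 printers: 108/20 = 27/5 minutes.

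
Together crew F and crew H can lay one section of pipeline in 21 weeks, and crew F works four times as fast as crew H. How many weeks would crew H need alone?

Let crew H's rate be r; then crew F's rate is 4r, so together (4 + 1)r = 5r = 1/21.
Thus r = 1/105 per week.
Crew H alone: 105 weeks; crew F alone: 105/4 weeks.

105 weeks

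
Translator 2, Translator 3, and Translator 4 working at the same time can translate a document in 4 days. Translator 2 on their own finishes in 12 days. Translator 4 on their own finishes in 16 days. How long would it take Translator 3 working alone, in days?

Combined rate is 1/4 per day.
Known contribution: 1/12 + 1/16 = (4 + 3)/48 = 7/48 per day.
So Translator 3's rate is 1/4 − 7/48 = 5/48, meaning 48/5 days alone.

48/5 days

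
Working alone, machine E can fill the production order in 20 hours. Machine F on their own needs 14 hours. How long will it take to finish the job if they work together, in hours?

With two workers the combined time is the product over the sum: 20·14/(20+14) = 280/34 = 140/17 hours.

140/17 hours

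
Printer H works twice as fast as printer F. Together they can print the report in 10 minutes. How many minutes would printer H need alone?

15 minutes

Let printer F's rate be r; then printer H's rate is 2r, so together (2 + 1)r = 3r = 1/10.
Thus r = 1/30 per minute.
Printer F alone: 30 minutes; printer H alone: 15 minutes.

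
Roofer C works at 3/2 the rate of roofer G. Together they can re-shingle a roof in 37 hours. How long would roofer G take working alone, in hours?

Let roofer G's rate be r; then roofer C's rate is (3/2)r, so together (3/2 + 1)r = (5/2)r = 1/37.
Thus r = 2/185 per hour.
Roofer G alone: 185/2 hours; roofer C alone: 185/3 hours.

185/2 hours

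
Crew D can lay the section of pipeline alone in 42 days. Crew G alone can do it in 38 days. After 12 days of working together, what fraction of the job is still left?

53/133

Combined rate: 1/42 + 1/38 = (19 + 21)/798 = 40/798 = 20/399 per day.
In 12 days they complete 12·20/399 = 80/133 of the job.
So 53/133 remains.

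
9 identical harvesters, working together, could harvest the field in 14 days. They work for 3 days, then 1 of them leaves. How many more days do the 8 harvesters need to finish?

99/8 days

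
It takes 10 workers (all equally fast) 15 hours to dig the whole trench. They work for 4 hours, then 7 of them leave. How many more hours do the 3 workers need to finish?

One worker does 1/150 of the job per hour.
After 4 hours with 10 workers, 4/15 is done (11/15 left).
With 3 workers the rate is 3/150 = 1/50, so the rest takes 11/15 ÷ 1/50 = 110/3 hours.

110/3 hours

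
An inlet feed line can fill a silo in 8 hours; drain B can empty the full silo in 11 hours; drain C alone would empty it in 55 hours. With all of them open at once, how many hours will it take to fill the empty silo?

440/7 hours

Net rate = 1/8 − 1/11 − 1/55 = (55 − 40 − 8)/440 = 7/440 per hour.
Filling time = 1 ÷ (7/440) = 440/7 hours.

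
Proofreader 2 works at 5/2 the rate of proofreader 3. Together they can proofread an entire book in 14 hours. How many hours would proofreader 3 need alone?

49 hours

Let proofreader 3's rate be r; then proofreader 2's rate is (5/2)r, so together (5/2 + 1)r = (7/2)r = 1/14.
Thus r = 1/49 per hour.
Proofreader 3 alone: 49 hours; proofreader 2 alone: 98/5 hours.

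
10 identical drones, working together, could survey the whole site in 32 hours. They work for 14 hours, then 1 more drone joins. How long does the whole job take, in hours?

334/11 hours

One drone does 1/320 of the job per hour.
After 14 hours with 10 drones, 7/16 is done (9/16 left).
With 11 drones the rate is 11/320, so the rest takes 9/16 ÷ 11/320 = 180/11 hours.
Total = 14 + 180/11 = 334/11 hours.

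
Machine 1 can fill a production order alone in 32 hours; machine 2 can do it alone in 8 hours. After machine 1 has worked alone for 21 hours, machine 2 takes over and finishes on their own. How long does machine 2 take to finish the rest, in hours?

In 21 hours machine 1 does 21/32 of the job, leaving 11/32.
Machine 2 works at 1/8 per hour, so finishing takes 11/32 ÷ 1/8 = 11/4 hours.

11/4 hours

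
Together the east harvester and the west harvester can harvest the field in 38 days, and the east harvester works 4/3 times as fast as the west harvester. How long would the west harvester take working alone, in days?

266/3 days

Let the west harvester's rate be r; then the east harvester's rate is (4/3)r, so together (4/3 + 1)r = (7/3)r = 1/38.
Thus r = 3/266 per day.
The west harvester alone: 266/3 days; the east harvester alone: 133/2 days.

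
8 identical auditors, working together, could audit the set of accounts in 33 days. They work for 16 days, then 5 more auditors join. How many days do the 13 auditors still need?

One auditor does 1/264 of the job per day.
After 16 days with 8 auditors, 16/33 is done (17/33 left).
With 13 auditors the rate is 13/264, so the rest takes 17/33 ÷ 13/264 = 136/13 days.

136/13 days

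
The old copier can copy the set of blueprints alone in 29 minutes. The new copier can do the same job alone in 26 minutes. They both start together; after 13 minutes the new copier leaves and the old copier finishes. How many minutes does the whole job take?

29/2 minutes

In the first 13 minutes the combined rate is 55/754, so 55/58 of the job is done, leaving 3/58.
After the new copier leaves the rate is 1/29 per minute; the remaining 3/58 takes 3/2 minutes.
Total = 13 + 3/2 = 29/2 minutes.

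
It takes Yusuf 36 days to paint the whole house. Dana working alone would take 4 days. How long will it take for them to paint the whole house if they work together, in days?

Combined rate: 1/36 + 1/4 = (1 + 9)/36 = 10/36 = 5/18 per day.
Time = 1 ÷ (5/18) = 18/5 days.

18/5 days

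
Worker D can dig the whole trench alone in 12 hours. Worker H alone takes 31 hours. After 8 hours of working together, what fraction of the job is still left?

Combined rate: 1/12 + 1/31 = (31 + 12)/372 = 43/372 per hour.
In 8 hours they complete 8·43/372 = 86/93 of the job.
So 7/93 remains.

7/93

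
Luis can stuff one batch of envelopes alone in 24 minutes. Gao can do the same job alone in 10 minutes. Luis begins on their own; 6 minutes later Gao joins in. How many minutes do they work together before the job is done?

In the first 6 minutes Luis alone does 6/24 = 1/4 of the job, leaving 3/4.
Once everyone is working, combined rate: 1/24 + 1/10 = (5 + 12)/120 = 17/120 per minute.
Remaining 3/4 at 17/120 per minute takes 90/17 minutes.

90/17 minutes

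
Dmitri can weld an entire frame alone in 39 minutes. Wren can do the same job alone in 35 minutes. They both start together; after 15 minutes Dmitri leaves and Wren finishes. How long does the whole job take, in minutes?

280/13 minutes

In the first 15 minutes the combined rate is 74/1365, so 74/91 of the job is done, leaving 17/91.
After Dmitri leaves the rate is 1/35 per minute; the remaining 17/91 takes 85/13 minutes.
Total = 15 + 85/13 = 280/13 minutes.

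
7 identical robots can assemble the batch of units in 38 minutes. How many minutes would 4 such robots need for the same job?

Total work is 7·38 = 266 robot-minutes.
With 4 robots: 266/4 = 133/2 minutes.

133/2 minutes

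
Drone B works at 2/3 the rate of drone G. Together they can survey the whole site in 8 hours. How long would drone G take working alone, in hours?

Let drone G's rate be r; then drone B's rate is (2/3)r, so together (2/3 + 1)r = (5/3)r = 1/8.
Thus r = 3/40 per hour.
Drone G alone: 40/3 hours; drone B alone: 20 hours.

40/3 hours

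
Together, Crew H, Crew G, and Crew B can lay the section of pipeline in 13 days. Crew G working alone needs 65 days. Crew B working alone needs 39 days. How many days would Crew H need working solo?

Combined rate is 1/13 per day.
Known contribution: 1/65 + 1/39 = (3 + 5)/195 = 8/195 per day.
So Crew H's rate is 1/13 − 8/195 = 7/195, meaning 195/7 days alone.

195/7 days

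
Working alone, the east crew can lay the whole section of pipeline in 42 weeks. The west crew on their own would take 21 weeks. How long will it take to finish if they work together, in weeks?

14 weeks

With two workers the combined time is the product over the sum: 42·21/(42+21) = 882/63 = 14 weeks.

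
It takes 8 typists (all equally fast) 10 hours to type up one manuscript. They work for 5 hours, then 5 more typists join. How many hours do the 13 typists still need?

40/13 hours

One typist does 1/80 of the job per hour.
After 5 hours with 8 typists, 1/2 is done (1/2 left).
With 13 typists the rate is 13/80, so the rest takes 1/2 ÷ 13/80 = 40/13 hours.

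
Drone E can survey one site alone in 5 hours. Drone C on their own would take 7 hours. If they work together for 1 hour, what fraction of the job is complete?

12/35

Combined rate: 1/5 + 1/7 = (7 + 5)/35 = 12/35 per hour.
In 1 hour they complete 1·12/35 = 12/35 of the job.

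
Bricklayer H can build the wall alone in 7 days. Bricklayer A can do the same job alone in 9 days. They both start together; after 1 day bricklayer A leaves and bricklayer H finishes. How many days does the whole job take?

56/9 days

In the first 1 day the combined rate is 16/63, so 16/63 of the job is done, leaving 47/63.
After bricklayer A leaves the rate is 1/7 per day; the remaining 47/63 takes 47/9 days.
Total = 1 + 47/9 = 56/9 days.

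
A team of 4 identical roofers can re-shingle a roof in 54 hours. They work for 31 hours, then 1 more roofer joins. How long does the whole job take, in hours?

247/5 hours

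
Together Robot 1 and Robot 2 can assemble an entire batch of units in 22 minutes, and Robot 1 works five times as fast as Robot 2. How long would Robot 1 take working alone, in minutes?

132/5 minutes

Let Robot 2's rate be r; then Robot 1's rate is 5r, so together (5 + 1)r = 6r = 1/22.
Thus r = 1/132 per minute.
Robot 2 alone: 132 minutes; Robot 1 alone: 132/5 minutes.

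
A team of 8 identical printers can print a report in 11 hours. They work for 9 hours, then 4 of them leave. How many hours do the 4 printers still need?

One printer does 1/88 of the job per hour.
After 9 hours with 8 printers, 9/11 is done (2/11 left).
With 4 printers the rate is 4/88 = 1/22, so the rest takes 2/11 ÷ 1/22 = 4 hours.

4 hours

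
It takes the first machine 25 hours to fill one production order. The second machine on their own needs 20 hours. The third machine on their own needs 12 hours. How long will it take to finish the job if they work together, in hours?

75/13 hours

Combined rate: 1/25 + 1/20 + 1/12 = (12 + 15 + 25)/300 = 52/300 = 13/75 per hour.
Time = 1 ÷ (13/75) = 75/13 hours.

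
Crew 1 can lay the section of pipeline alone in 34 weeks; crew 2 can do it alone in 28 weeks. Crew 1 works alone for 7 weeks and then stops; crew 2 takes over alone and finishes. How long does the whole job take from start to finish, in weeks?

In 7 weeks crew 1 does 7/34 of the job, leaving 27/34.
Crew 2 works at 1/28 per week, so finishing takes 27/34 ÷ 1/28 = 378/17 weeks.
Total time = 7 + 378/17 = 497/17 weeks.

497/17 weeks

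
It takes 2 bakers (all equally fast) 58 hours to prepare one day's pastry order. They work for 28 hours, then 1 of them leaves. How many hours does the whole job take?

One baker does 1/116 of the job per hour.
After 28 hours with 2 bakers, 14/29 is done (15/29 left).
With 1 baker the rate is 1/116, so the rest takes 15/29 ÷ 1/116 = 60 hours.
Total = 28 + 60 = 88 hours.

88 hours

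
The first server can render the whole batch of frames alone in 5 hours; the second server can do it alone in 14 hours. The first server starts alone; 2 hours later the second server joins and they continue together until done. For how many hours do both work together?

42/19 hours

In 2 hours the first server does 2/5 of the job, leaving 3/5.
The first server and the second server together work at 19/70 per hour, so finishing takes 3/5 ÷ 19/70 = 42/19 hours.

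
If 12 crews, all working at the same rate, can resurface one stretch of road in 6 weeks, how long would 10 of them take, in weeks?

Total work is 12·6 = 72 crew-weeks.
With 10 crews: 72/10 = 36/5 weeks.

36/5 weeks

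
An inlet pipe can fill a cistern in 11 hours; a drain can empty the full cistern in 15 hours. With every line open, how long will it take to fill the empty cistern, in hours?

165/4 hours

Net rate = 1/11 − 1/15 = (15 − 11)/165 = 4/165 per hour.
Filling time = 1 ÷ (4/165) = 165/4 hours.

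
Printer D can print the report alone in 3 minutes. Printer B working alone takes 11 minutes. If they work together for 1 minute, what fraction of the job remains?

Combined rate: 1/3 + 1/11 = (11 + 3)/33 = 14/33 per minute.
In 1 minute they complete 1·14/33 = 14/33 of the job.
So 19/33 remains.

19/33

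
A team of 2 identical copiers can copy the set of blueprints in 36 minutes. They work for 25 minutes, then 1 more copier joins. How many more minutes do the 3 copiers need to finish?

22/3 minutes

One copier does 1/72 of the job per minute.
After 25 minutes with 2 copiers, 25/36 is done (11/36 left).
With 3 copiers the rate is 3/72 = 1/24, so the rest takes 11/36 ÷ 1/24 = 22/3 minutes.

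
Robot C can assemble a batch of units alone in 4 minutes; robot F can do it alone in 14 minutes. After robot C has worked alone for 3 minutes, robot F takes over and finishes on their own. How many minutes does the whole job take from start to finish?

13/2 minutes

In 3 minutes robot C does 3/4 of the job, leaving 1/4.
Robot F works at 1/14 per minute, so finishing takes 1/4 ÷ 1/14 = 7/2 minutes.
Total time = 3 + 7/2 = 13/2 minutes.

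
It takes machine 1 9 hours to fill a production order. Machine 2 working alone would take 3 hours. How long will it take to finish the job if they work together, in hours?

With two workers the combined time is the product over the sum: 9·3/(9+3) = 27/12 = 9/4 hours.

9/4 hours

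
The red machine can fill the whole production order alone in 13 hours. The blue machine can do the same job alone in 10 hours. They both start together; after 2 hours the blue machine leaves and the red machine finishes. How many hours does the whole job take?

52/5 hours

In the first 2 hours the combined rate is 23/130, so 23/65 of the job is done, leaving 42/65.
After the blue machine leaves the rate is 1/13 per hour; the remaining 42/65 takes 42/5 hours.
Total = 2 + 42/5 = 52/5 hours.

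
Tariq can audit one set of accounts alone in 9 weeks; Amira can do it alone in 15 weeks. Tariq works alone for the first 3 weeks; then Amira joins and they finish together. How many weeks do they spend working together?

15/4 weeks

In 3 weeks Tariq does 3/9 = 1/3 of the job, leaving 2/3.
Tariq and Amira together work at 8/45 per week, so finishing takes 2/3 ÷ 8/45 = 15/4 weeks.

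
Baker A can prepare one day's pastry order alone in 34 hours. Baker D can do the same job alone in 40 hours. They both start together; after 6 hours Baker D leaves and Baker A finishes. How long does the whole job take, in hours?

289/10 hours

In the first 6 hours the combined rate is 37/680, so 111/340 of the job is done, leaving 229/340.
After Baker D leaves the rate is 1/34 per hour; the remaining 229/340 takes 229/10 hours.
Total = 6 + 229/10 = 289/10 hours.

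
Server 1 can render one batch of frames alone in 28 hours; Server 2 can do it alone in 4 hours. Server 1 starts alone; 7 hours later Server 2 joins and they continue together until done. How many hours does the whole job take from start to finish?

77/8 hours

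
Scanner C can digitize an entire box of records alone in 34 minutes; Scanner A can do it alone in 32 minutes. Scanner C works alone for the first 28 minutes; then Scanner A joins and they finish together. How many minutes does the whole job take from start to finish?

In 28 minutes Scanner C does 28/34 = 14/17 of the job, leaving 3/17.
Scanner C and Scanner A together work at 33/544 per minute, so finishing takes 3/17 ÷ 33/544 = 32/11 minutes.
Total time = 28 + 32/11 = 340/11 minutes.

340/11 minutes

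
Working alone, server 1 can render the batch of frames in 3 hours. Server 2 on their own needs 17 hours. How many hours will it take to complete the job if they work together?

51/20 hours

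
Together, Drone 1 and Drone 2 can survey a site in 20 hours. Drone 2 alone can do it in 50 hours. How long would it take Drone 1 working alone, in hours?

Combined rate is 1/20 per hour.
Known contribution: 1/50 per hour.
So Drone 1's rate is 1/20 − 1/50 = 3/100, meaning 100/3 hours alone.

100/3 hours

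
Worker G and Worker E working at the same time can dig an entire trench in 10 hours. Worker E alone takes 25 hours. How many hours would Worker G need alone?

Combined rate is 1/10 per hour.
Known contribution: 1/25 per hour.
So Worker G's rate is 1/10 − 1/25 = 3/50, meaning 50/3 hours alone.

50/3 hours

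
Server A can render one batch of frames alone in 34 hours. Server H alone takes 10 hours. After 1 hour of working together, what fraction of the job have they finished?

Combined rate: 1/34 + 1/10 = (5 + 17)/170 = 22/170 = 11/85 per hour.
In 1 hour they complete 1·11/85 = 11/85 of the job.

11/85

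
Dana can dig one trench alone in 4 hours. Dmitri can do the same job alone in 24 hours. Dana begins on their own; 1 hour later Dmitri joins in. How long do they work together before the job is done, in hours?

18/7 hours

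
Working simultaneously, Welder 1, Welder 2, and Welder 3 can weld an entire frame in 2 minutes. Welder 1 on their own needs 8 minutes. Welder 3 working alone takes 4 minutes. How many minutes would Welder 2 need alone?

8 minutes

Combined rate is 1/2 per minute.
Known contribution: 1/8 + 1/4 = (1 + 2)/8 = 3/8 per minute.
So Welder 2's rate is 1/2 − 3/8 = 1/8, meaning 8 minutes alone.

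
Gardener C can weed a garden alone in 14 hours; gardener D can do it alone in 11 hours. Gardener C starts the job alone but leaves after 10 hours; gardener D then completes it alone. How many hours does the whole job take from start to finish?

In 10 hours gardener C does 10/14 = 5/7 of the job, leaving 2/7.
Gardener D works at 1/11 per hour, so finishing takes 2/7 ÷ 1/11 = 22/7 hours.
Total time = 10 + 22/7 = 92/7 hours.

92/7 hours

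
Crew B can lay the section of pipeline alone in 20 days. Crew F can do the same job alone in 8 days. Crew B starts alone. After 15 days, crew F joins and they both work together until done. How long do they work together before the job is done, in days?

In the first 15 days crew B alone does 15/20 = 3/4 of the job, leaving 1/4.
Once everyone is working, combined rate: 1/20 + 1/8 = (2 + 5)/40 = 7/40 per day.
Remaining 1/4 at 7/40 per day takes 10/7 days.

10/7 days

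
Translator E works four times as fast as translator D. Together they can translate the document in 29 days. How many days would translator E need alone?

Let translator D's rate be r; then translator E's rate is 4r, so together (4 + 1)r = 5r = 1/29.
Thus r = 1/145 per day.
Translator D alone: 145 days; translator E alone: 145/4 days.

145/4 days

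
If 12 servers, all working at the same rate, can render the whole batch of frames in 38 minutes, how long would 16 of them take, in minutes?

Total work is 12·38 = 456 server-minutes.
With 16 servers: 456/16 = 57/2 minutes.

57/2 minutes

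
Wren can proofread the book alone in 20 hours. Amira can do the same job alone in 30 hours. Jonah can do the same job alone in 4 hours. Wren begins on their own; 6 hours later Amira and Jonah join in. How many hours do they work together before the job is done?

In the first 6 hours Wren alone does 6/20 = 3/10 of the job, leaving 7/10.
Once everyone is working, combined rate: 1/20 + 1/30 + 1/4 = (3 + 2 + 15)/60 = 20/60 = 1/3 per hour.
Remaining 7/10 at 1/3 per hour takes 21/10 hours.

21/10 hours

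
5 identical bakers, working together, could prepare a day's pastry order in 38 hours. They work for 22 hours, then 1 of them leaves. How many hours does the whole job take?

42 hours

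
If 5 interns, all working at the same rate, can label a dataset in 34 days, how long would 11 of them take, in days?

170/11 days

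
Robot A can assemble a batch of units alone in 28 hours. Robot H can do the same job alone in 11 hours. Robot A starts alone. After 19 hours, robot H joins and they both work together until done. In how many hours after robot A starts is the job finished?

280/13 hours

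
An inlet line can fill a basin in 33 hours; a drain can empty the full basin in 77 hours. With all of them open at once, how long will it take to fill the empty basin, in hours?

Net rate = 1/33 − 1/77 = (7 − 3)/231 = 4/231 per hour.
Filling time = 1 ÷ (4/231) = 231/4 hours.

231/4 hours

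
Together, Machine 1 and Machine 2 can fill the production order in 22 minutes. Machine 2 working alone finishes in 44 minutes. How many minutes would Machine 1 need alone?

44 minutes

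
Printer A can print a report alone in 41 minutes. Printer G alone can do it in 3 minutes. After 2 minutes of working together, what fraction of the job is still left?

Combined rate: 1/41 + 1/3 = (3 + 41)/123 = 44/123 per minute.
In 2 minutes they complete 2·44/123 = 88/123 of the job.
So 35/123 remains.

35/123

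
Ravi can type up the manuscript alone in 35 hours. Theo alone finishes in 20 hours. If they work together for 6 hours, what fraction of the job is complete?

33/70

Combined rate: 1/35 + 1/20 = (4 + 7)/140 = 11/140 per hour.
In 6 hours they complete 6·11/140 = 33/70 of the job.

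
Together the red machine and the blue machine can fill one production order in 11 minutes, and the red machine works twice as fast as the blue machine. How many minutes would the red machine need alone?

33/2 minutes

Let the blue machine's rate be r; then the red machine's rate is 2r, so together (2 + 1)r = 3r = 1/11.
Thus r = 1/33 per minute.
The blue machine alone: 33 minutes; the red machine alone: 33/2 minutes.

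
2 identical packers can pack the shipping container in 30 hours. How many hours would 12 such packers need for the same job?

5 hours

Total work is 2·30 = 60 packer-hours.
With 12 packers: 60/12 = 5 hours.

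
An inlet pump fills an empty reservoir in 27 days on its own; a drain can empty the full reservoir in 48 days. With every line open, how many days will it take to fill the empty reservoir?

432/7 days

Net rate = 1/27 − 1/48 = (16 − 9)/432 = 7/432 per day.
Filling time = 1 ÷ (7/432) = 432/7 days.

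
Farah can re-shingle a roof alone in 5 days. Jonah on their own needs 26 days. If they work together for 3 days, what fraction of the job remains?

Combined rate: 1/5 + 1/26 = (26 + 5)/130 = 31/130 per day.
In 3 days they complete 3·31/130 = 93/130 of the job.
So 37/130 remains.

37/130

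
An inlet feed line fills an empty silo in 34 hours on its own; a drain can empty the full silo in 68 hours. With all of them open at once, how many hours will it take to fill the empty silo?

68 hours

Net rate = 1/34 − 1/68 = (2 − 1)/68 = 1/68 per hour.
Filling time = 1 ÷ (1/68) = 68 hours.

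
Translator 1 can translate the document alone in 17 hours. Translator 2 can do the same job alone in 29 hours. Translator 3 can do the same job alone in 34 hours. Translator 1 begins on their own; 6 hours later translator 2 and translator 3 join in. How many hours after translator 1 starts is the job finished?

In the first 6 hours translator 1 alone does 6/17 of the job, leaving 11/17.
Once everyone is working, combined rate: 1/17 + 1/29 + 1/34 = (58 + 34 + 29)/986 = 121/986 per hour.
Remaining 11/17 at 121/986 per hour takes 58/11 hours.
Total from the start = 6 + 58/11 = 124/11 hours.

124/11 hours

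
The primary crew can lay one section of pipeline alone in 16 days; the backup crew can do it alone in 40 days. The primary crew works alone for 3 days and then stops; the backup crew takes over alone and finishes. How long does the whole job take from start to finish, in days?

In 3 days the primary crew does 3/16 of the job, leaving 13/16.
The backup crew works at 1/40 per day, so finishing takes 13/16 ÷ 1/40 = 65/2 days.
Total time = 3 + 65/2 = 71/2 days.

71/2 days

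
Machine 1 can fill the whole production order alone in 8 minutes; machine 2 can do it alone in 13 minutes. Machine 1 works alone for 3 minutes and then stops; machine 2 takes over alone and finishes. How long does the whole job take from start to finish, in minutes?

In 3 minutes machine 1 does 3/8 of the job, leaving 5/8.
Machine 2 works at 1/13 per minute, so finishing takes 5/8 ÷ 1/13 = 65/8 minutes.
Total time = 3 + 65/8 = 89/8 minutes.

89/8 minutes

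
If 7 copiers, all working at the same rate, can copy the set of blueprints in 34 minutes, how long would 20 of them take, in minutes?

Total work is 7·34 = 238 copier-minutes.
With 20 copiers: 238/20 = 119/10 minutes.

119/10 minutes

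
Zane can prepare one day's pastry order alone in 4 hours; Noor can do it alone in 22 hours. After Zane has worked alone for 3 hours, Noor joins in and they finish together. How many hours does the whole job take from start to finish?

50/13 hours

In 3 hours Zane does 3/4 of the job, leaving 1/4.
Zane and Noor together work at 13/44 per hour, so finishing takes 1/4 ÷ 13/44 = 11/13 hours.
Total time = 3 + 11/13 = 50/13 hours.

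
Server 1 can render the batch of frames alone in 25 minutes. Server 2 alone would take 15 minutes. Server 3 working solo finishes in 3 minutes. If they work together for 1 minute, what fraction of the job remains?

14/25

Combined rate: 1/25 + 1/15 + 1/3 = (3 + 5 + 25)/75 = 33/75 = 11/25 per minute.
In 1 minute they complete 1·11/25 = 11/25 of the job.
So 14/25 remains.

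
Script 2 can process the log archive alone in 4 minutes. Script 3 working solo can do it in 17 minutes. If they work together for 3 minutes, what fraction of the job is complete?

63/68

Combined rate: 1/4 + 1/17 = (17 + 4)/68 = 21/68 per minute.
In 3 minutes they complete 3·21/68 = 63/68 of the job.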